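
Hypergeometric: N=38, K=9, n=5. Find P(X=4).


P(X=4) = C(9,4)*C(29,1) / C(38,5)
= 126*29 / 501942
= 3654/501942 = 87/11951

87/11951


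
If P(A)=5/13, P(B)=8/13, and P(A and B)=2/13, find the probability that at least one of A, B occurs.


P(A∪B) = P(A) + P(B) - P(A∩B)
= 5/13 + 8/13 - 2/13 = 11/13

11/13


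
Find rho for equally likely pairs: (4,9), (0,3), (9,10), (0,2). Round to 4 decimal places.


Cov(X,Y) = 12.0000, Var(X) = 13.6875, Var(Y) = 12.5000
rho = Cov/(sqrt(VarX)*sqrt(VarY)) = 0.9174

0.9174


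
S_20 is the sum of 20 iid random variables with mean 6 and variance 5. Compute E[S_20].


E[S_n] = n*E[X_1] = 20*6 = 120

120


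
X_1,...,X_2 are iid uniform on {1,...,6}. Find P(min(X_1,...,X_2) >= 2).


P(min >= 2) = P(all X_i >= 2) = (P(X_1 >= 2))^2
= (5/6)^2 = 25/36

25/36


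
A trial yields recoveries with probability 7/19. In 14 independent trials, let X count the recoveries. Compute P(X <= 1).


P(X<=1) = P(X=0) + P(X=1)
= 1283918464548864/799006685782884121 + 10485334127149056/799006685782884121
= 11769252591697920/799006685782884121

11769252591697920/799006685782884121


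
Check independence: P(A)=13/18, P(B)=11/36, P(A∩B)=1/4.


P(A)*P(B) = 13/18*11/36 = 143/648
P(A∩B) = 1/4 != 143/648, so not independent

No, A and B are not independent


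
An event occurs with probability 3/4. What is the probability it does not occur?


P(A') = 1 - P(A) = 1 - 3/4 = 1/4

1/4


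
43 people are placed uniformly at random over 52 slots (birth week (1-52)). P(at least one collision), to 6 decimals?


P(all different) = prod((52-i)/52 for i=0..42) = 0.000000
P(at least one match) = 1 - 0.000000 = 1.000000

1.000000


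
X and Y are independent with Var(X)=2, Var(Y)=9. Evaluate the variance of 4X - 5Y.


Independence => Cov(X,Y)=0
Var(4X - 5Y) = 4^2*Var(X) + (-5)^2*Var(Y)
= 16*2 + 25*9 = 257

257


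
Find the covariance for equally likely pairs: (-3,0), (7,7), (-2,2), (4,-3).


E[X]=3/2, E[Y]=3/2, E[XY]=33/4
Cov(X,Y) = E[XY] - E[X]E[Y] = 33/4 - 3/2*3/2 = 6

6


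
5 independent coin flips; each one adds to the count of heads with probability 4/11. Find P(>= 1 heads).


P(at least one) = 1 - P(none)
P(none) = (1 - 4/11)^5 = (7/11)^5 = 16807/161051
P(at least one) = 1 - 16807/161051 = 144244/161051

144244/161051


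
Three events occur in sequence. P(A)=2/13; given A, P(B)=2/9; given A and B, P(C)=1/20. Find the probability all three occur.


P(A∩B∩C) = P(A) * P(B|A) * P(C|A∩B)
= 2/13 * 2/9 * 1/20
= 4/117 * 1/20 = 1/585

1/585


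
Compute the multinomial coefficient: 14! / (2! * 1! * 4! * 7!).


14! = 87178291200
Denominator: 2!=2 * 1!=1 * 4!=24 * 7!=5040
Coefficient = 87178291200 / 241920 = 360360

360360


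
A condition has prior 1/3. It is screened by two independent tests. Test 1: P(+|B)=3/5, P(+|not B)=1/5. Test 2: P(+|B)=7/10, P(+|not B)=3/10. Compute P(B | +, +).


After test 1: P(+) = 3/5*1/3 + 1/5*2/3 = 1/3
P(B|+) = (1/5)/(1/3) = 3/5
After test 2 (use post1 as new prior): P(+) = 7/10*3/5 + 3/10*2/5 = 27/50
P(B|+,+) = (21/50)/(27/50) = 7/9

7/9


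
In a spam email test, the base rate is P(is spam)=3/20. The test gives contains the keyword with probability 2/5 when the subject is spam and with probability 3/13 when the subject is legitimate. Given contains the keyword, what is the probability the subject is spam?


P(A) = P(A|B)P(B) + P(A|B')P(B') = 2/5*3/20 + 3/13*17/20 = 333/1300
P(B|A) = P(A|B)P(B)/P(A) = (3/50)/(333/1300) = 26/111

26/111


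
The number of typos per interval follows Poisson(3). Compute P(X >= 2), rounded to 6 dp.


P(X>=2) = 1 - P(X<=1) = 1 - (e^(-3)*3^0/0! + e^(-3)*3^1/1!)
≈ 1 - (0.0497870684 + 0.1493612051)
= 1 - 0.1991482735 = 0.8008517265
≈ 0.800852

0.800852


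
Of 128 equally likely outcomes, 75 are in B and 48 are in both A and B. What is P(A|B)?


P(A|B) = P(A∩B)/P(B) = (48/128)/(75/128) = 48/75 = 16/25

16/25


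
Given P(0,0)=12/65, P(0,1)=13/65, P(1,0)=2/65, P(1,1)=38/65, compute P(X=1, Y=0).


Read from table: P(X=1, Y=0) = 2/65

2/65


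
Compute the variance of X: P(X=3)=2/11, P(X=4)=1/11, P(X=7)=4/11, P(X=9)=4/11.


E[X] = 74/11, E[X^2] = 554/11
Var(X) = E[X^2] - (E[X])^2 = 554/11 - (74/11)^2 = 618/121

618/121


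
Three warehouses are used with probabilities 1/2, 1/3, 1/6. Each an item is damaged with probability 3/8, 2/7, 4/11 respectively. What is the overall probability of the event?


P(A) = P(A|B1)P(B1) + P(A|B2)P(B2) + P(A|B3)P(B3)
= 3/8*1/2 + 2/7*1/3 + 4/11*1/6
= 3/16 + 2/21 + 2/33 = 423/1232

423/1232


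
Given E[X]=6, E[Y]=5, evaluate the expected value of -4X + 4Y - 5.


E[-4X + 4Y - 5] = -4*E[X] + 4*E[Y] - 5
= (-4)*(6) + (4)*(5) + (-5)
= -24 + 20 - 5 = -9

-9


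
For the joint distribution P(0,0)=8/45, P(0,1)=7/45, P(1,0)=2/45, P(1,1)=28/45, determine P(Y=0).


P(Y=0) = P(0,0)+P(1,0) = 8/45 + 2/45 = 10/45 = 2/9

2/9


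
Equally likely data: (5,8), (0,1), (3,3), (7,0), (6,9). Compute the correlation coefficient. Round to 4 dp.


Cov(X,Y) = 2.9600, Var(X) = 6.1600, Var(Y) = 13.3600
rho = Cov/(sqrt(VarX)*sqrt(VarY)) = 0.3263

0.3263


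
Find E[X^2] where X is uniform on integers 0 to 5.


E[X^2] = (1/6) * sum(x^2 for x=0..5)
= 55/6

55/6


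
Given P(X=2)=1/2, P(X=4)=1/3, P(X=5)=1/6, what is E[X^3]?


E[X^3] = sum(g(x)*P(x))
= 8*1/2 + 64*1/3 + 125*1/6
= 277/6

277/6


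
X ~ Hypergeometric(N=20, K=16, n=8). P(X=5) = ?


P(X=5) = C(16,5)*C(4,3) / C(20,8)
= 4368*4 / 125970
= 17472/125970 = 224/1615

224/1615


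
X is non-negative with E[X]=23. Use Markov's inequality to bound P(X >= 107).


Markov: P(X >= a) <= E[X]/a
P(X >= 107) <= 23/107

23/107


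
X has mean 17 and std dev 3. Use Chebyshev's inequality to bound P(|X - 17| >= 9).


k = 9/3 = 3
Chebyshev: P(|X-mu| >= k*sigma) <= 1/k^2 = 1/3^2 = 1/9

1/9


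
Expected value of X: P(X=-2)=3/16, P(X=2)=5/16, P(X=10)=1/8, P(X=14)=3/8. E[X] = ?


E[X] = sum(x * P(x))
= -2*3/16 + 2*5/16 + 10*1/8 + 14*3/8
= 27/4

27/4


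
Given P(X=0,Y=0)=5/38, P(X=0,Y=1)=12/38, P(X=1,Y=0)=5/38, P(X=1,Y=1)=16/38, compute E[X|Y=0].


P(Y=0) = 10/38
E[X|Y=0] = (0*5 + 1*5)/10 = 5/10 = 1/2

1/2


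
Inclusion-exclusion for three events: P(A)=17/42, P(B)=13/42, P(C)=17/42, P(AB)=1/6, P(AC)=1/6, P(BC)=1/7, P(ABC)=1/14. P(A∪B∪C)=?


P(A∪B∪C) = P(A)+P(B)+P(C) - P(AB)-P(AC)-P(BC) + P(ABC)
= 17/42+13/42+17/42 - 1/6-1/6-1/7 + 1/14
= 5/7

5/7


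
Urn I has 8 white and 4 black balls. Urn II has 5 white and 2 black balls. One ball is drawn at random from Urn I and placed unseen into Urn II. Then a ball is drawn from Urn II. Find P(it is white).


P(transfer white) = 8/12 = 2/3; P(transfer black) = 1/3
If white transferred: Urn II has 6 white of 8, so P(white|white moved) = 3/4
If black transferred: Urn II has 5 white of 8, so P(white|black moved) = 5/8
By total probability: P(white) = 2/3*3/4 + 1/3*5/8 = 17/24

17/24


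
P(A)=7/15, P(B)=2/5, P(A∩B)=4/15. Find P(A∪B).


P(A∪B) = P(A) + P(B) - P(A∩B)
= 7/15 + 2/5 - 4/15 = 3/5

3/5


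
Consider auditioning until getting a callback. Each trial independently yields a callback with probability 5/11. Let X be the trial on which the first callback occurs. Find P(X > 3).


P(X > 3) = P(first 3 trials all fail) = (1-p)^3 = (6/11)^3 = 216/1331

216/1331


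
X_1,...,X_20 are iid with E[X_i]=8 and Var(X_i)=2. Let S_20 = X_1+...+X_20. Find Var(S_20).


By independence, Var(S_n) = n*Var(X_1) = 20*2 = 40

40


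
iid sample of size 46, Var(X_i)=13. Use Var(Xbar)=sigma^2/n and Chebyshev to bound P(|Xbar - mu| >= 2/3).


Var(Xbar) = Var(X)/n = 13/46
Chebyshev: P(|Xbar-mu| >= 2/3) <= Var(Xbar)/(2/3)^2 = (13/46)/(4/9) = 117/184

117/184


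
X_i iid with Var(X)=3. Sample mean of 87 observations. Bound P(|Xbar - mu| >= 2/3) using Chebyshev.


Var(Xbar) = Var(X)/n = 3/87
Chebyshev: P(|Xbar-mu| >= 2/3) <= Var(Xbar)/(2/3)^2 = (1/29)/(4/9) = 9/116

9/116


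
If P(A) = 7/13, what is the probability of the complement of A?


P(A') = 1 - P(A) = 1 - 7/13 = 6/13

6/13


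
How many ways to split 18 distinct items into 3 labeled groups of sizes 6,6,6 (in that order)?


18! = 6402373705728000
Denominator: 6!=720 * 6!=720 * 6!=720
Coefficient = 6402373705728000 / 373248000 = 17153136

17153136


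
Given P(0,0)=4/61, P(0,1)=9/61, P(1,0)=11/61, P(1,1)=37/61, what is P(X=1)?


P(X=1) = P(1,0)+P(1,1) = 11/61 + 37/61 = 48/61

48/61


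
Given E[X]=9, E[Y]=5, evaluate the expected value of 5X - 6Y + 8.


E[5X - 6Y + 8] = 5*E[X] - 6*E[Y] + 8
= (5)*(9) + (-6)*(5) + (8)
= 45 - 30 + 8 = 23

23


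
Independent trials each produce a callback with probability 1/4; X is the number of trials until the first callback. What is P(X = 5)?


P(X=5) = (1-p)^4 * p = (3/4)^4 * 1/4
= 81/256 * 1/4 = 81/1024

81/1024


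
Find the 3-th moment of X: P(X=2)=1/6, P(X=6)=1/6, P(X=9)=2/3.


E[X^3] = sum(x^3 * P(x))
= 8*1/6 + 216*1/6 + 729*2/3
= 1570/3

1570/3


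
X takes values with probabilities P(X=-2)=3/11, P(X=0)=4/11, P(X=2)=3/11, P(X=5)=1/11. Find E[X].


E[X] = sum(x * P(x))
= -2*3/11 + 0*4/11 + 2*3/11 + 5*1/11
= 5/11

5/11


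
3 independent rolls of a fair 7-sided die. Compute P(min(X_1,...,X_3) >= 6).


P(min >= 6) = P(all X_i >= 6) = (P(X_1 >= 6))^3
= (2/7)^3 = 8/343

8/343


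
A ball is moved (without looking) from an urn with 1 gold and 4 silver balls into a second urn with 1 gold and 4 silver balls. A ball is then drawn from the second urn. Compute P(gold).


P(transfer gold) = 1/5; P(transfer silver) = 4/5
If gold transferred: Urn II has 2 gold of 6, so P(gold|gold moved) = 1/3
If silver transferred: Urn II has 1 gold of 6, so P(gold|silver moved) = 1/6
By total probability: P(gold) = 1/5*1/3 + 4/5*1/6 = 1/5

1/5


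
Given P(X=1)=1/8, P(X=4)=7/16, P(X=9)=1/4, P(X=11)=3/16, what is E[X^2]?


E[X^2] = sum(g(x)*P(x))
= 1*1/8 + 16*7/16 + 81*1/4 + 121*3/16
= 801/16

801/16


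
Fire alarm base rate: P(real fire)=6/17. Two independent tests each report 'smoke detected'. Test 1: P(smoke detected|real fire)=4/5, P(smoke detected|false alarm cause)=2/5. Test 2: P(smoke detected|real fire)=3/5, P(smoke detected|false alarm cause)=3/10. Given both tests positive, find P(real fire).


After test 1: P(+) = 4/5*6/17 + 2/5*11/17 = 46/85
P(B|+) = (24/85)/(46/85) = 12/23
After test 2 (use post1 as new prior): P(+) = 3/5*12/23 + 3/10*11/23 = 21/46
P(B|+,+) = (36/115)/(21/46) = 24/35

24/35


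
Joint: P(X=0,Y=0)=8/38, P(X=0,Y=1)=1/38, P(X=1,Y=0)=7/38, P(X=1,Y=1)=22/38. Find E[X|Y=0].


P(Y=0) = 15/38
E[X|Y=0] = (0*8 + 1*7)/15 = 7/15

7/15


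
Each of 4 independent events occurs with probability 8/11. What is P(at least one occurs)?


P(at least one) = 1 - P(none)
P(none) = (1 - 8/11)^4 = (3/11)^4 = 81/14641
P(at least one) = 1 - 81/14641 = 14560/14641

14560/14641


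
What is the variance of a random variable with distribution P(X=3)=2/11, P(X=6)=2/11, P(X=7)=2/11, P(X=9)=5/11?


E[X] = 7, E[X^2] = 593/11
Var(X) = E[X^2] - (E[X])^2 = 593/11 - (7)^2 = 54/11

54/11


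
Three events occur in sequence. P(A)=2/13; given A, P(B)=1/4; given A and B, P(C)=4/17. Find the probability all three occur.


P(A∩B∩C) = P(A) * P(B|A) * P(C|A∩B)
= 2/13 * 1/4 * 4/17
= 1/26 * 4/17 = 2/221

2/221


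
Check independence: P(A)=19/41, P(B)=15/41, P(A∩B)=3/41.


P(A)*P(B) = 19/41*15/41 = 285/1681
P(A∩B) = 3/41 != 285/1681, so not independent

No, A and B are not independent


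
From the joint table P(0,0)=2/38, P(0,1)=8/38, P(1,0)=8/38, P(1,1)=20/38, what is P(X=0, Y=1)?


Read from table: P(X=0, Y=1) = 8/38 = 4/19

4/19


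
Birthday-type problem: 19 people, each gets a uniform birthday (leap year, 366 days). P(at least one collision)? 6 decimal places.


P(all different) = prod((366-i)/366 for i=0..18) = 0.621705
P(at least one match) = 1 - 0.621705 = 0.378295

0.378295


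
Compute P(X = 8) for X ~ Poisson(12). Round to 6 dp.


P(X=8) = e^(-12) * 12^8 / 8!
≈ 0.000006144212353 * 429981696 / 40320
≈ 0.065523

0.065523


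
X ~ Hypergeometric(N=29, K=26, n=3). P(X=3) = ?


P(X=3) = C(26,3)*C(3,0) / C(29,3)
= 2600*1 / 3654
= 2600/3654 = 1300/1827

1300/1827


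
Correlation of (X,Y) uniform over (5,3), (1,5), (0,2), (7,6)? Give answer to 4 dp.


Cov(X,Y) = 2.5000, Var(X) = 8.1875, Var(Y) = 2.5000
rho = Cov/(sqrt(VarX)*sqrt(VarY)) = 0.5526

0.5526


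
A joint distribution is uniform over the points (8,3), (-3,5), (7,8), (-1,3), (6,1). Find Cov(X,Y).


E[X]=17/5, E[Y]=4, E[XY]=68/5
Cov(X,Y) = E[XY] - E[X]E[Y] = 68/5 - 17/5*4 = 0

0


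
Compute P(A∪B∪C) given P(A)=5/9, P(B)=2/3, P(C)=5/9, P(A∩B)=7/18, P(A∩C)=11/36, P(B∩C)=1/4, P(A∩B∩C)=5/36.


P(A∪B∪C) = P(A)+P(B)+P(C) - P(AB)-P(AC)-P(BC) + P(ABC)
= 5/9+2/3+5/9 - 7/18-11/36-1/4 + 5/36
= 35/36

35/36


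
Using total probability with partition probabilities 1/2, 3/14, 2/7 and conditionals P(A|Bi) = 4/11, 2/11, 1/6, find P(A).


P(A) = P(A|B1)P(B1) + P(A|B2)P(B2) + P(A|B3)P(B3)
= 4/11*1/2 + 2/11*3/14 + 1/6*2/7
= 2/11 + 3/77 + 1/21 = 62/231

62/231


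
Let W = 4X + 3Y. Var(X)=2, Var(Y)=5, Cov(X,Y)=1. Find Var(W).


Var(4X + 3Y) = 4^2*Var(X) + 3^2*Var(Y) + 2*4*3*Cov(X,Y)
= 16*2 + 9*5 + 24*1
= 32 + 45 + 24 = 101

101


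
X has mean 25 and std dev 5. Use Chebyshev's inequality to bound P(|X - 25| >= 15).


k = 15/5 = 3
Chebyshev: P(|X-mu| >= k*sigma) <= 1/k^2 = 1/3^2 = 1/9

1/9


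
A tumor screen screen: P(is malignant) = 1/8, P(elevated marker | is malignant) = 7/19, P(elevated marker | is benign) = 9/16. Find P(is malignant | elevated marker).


P(A) = P(A|B)P(B) + P(A|B')P(B') = 7/19*1/8 + 9/16*7/8 = 1309/2432
P(B|A) = P(A|B)P(B)/P(A) = (7/152)/(1309/2432) = 16/187

16/187


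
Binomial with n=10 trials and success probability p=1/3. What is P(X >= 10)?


P(X>=10) = P(X=10)
= 1/59049
= 1/59049

1/59049


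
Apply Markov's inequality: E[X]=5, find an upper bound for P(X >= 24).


Markov: P(X >= a) <= E[X]/a
P(X >= 24) <= 5/24

5/24


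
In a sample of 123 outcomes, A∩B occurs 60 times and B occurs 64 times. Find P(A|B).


P(A|B) = P(A∩B)/P(B) = (60/123)/(64/123) = 60/64 = 15/16

15/16


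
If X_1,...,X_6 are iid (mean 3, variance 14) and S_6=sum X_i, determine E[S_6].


E[S_n] = n*E[X_1] = 6*3 = 18

18


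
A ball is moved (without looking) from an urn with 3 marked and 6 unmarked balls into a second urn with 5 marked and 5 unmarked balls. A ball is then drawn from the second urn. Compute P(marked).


P(transfer marked) = 3/9 = 1/3; P(transfer unmarked) = 2/3
If marked transferred: Urn II has 6 marked of 11, so P(marked|marked moved) = 6/11
If unmarked transferred: Urn II has 5 marked of 11, so P(marked|unmarked moved) = 5/11
By total probability: P(marked) = 1/3*6/11 + 2/3*5/11 = 16/33

16/33


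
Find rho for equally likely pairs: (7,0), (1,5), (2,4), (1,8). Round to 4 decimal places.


Cov(X,Y) = -6.4375, Var(X) = 6.1875, Var(Y) = 8.1875
rho = Cov/(sqrt(VarX)*sqrt(VarY)) = -0.9044

-0.9044


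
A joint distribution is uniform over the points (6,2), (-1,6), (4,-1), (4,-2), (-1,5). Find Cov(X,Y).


E[X]=12/5, E[Y]=2, E[XY]=-11/5
Cov(X,Y) = E[XY] - E[X]E[Y] = -11/5 - 12/5*2 = -7

-7


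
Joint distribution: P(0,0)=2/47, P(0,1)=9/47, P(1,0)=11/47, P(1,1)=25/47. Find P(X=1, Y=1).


Read from table: P(X=1, Y=1) = 25/47

25/47


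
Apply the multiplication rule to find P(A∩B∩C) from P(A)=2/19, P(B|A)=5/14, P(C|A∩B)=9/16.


P(A∩B∩C) = P(A) * P(B|A) * P(C|A∩B)
= 2/19 * 5/14 * 9/16
= 5/133 * 9/16 = 45/2128

45/2128


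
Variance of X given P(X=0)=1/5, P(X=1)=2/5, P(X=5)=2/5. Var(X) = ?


E[X] = 12/5, E[X^2] = 52/5
Var(X) = E[X^2] - (E[X])^2 = 52/5 - (12/5)^2 = 116/25

116/25


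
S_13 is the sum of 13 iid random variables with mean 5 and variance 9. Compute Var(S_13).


By independence, Var(S_n) = n*Var(X_1) = 13*9 = 117

117


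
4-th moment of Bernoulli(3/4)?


For Bernoulli: X in {0,1}
E[X^4] = 0^4*(1-3/4) + 1^4*3/4 = 3/4

3/4


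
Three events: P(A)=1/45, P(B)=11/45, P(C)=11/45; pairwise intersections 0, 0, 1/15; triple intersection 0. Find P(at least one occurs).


P(A∪B∪C) = P(A)+P(B)+P(C) - P(AB)-P(AC)-P(BC) + P(ABC)
= 1/45+11/45+11/45 - 0-0-1/15 + 0
= 4/9

4/9


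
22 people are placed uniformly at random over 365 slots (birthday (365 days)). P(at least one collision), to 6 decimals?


P(all different) = prod((365-i)/365 for i=0..21) = 0.524305
P(at least one match) = 1 - 0.524305 = 0.475695

0.475695


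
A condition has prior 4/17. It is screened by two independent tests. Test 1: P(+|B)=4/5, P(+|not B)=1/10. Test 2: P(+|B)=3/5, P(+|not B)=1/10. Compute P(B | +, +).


After test 1: P(+) = 4/5*4/17 + 1/10*13/17 = 9/34
P(B|+) = (16/85)/(9/34) = 32/45
After test 2 (use post1 as new prior): P(+) = 3/5*32/45 + 1/10*13/45 = 41/90
P(B|+,+) = (32/75)/(41/90) = 192/205

192/205


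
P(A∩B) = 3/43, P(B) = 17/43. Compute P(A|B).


P(A|B) = P(A∩B)/P(B) = (3/43)/(17/43) = 3/17

3/17


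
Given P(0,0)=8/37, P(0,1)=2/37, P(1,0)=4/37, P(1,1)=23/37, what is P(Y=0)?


P(Y=0) = P(0,0)+P(1,0) = 8/37 + 4/37 = 12/37

12/37


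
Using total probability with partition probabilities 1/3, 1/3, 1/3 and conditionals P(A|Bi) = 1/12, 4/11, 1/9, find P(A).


P(A) = P(A|B1)P(B1) + P(A|B2)P(B2) + P(A|B3)P(B3)
= 1/12*1/3 + 4/11*1/3 + 1/9*1/3
= 1/36 + 4/33 + 1/27 = 221/1188

221/1188


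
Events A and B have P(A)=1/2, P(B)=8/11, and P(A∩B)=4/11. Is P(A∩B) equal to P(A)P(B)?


P(A)*P(B) = 1/2*8/11 = 4/11
P(A∩B) = 4/11, which equals P(A)P(B), so independent

Yes, A and B are independent


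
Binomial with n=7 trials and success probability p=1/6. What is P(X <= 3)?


P(X<=3) = P(X=0) + P(X=1) + P(X=2) + P(X=3)
= 78125/279936 + 109375/279936 + 21875/93312 + 21875/279936
= 34375/34992

34375/34992


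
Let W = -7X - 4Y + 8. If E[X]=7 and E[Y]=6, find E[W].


E[-7X - 4Y + 8] = -7*E[X] - 4*E[Y] + 8
= (-7)*(7) + (-4)*(6) + (8)
= -49 - 24 + 8 = -65

-65


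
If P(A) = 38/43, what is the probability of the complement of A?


P(A') = 1 - P(A) = 1 - 38/43 = 5/43

5/43


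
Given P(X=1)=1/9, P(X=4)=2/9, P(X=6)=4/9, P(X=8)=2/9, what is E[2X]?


E[2X] = sum(g(x)*P(x))
= 2*1/9 + 8*2/9 + 12*4/9 + 16*2/9
= 98/9

98/9


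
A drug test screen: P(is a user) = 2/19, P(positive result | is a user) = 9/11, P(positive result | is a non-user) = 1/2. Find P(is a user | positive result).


P(A) = P(A|B)P(B) + P(A|B')P(B') = 9/11*2/19 + 1/2*17/19 = 223/418
P(B|A) = P(A|B)P(B)/P(A) = (18/209)/(223/418) = 36/223

36/223


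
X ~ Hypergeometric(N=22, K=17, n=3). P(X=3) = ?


P(X=3) = C(17,3)*C(5,0) / C(22,3)
= 680*1 / 1540
= 680/1540 = 34/77

34/77


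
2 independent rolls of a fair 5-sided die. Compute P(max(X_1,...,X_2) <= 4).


P(max <= 4) = P(all X_i <= 4) = (P(X_1 <= 4))^2
= (4/5)^2 = 16/25

16/25


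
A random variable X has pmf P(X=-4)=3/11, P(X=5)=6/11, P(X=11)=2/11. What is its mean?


E[X] = sum(x * P(x))
= -4*3/11 + 5*6/11 + 11*2/11
= 40/11

40/11


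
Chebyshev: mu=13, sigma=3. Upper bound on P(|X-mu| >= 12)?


k = 12/3 = 4
Chebyshev: P(|X-mu| >= k*sigma) <= 1/k^2 = 1/4^2 = 1/16

1/16


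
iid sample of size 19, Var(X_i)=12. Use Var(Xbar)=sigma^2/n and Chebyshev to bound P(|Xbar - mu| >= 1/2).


Var(Xbar) = Var(X)/n = 12/19
Chebyshev: P(|Xbar-mu| >= 1/2) <= Var(Xbar)/(1/2)^2 = (12/19)/(1/4) = 48/19
Bound exceeds 1, so trivial bound: 1

1


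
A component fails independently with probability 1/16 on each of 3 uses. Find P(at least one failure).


P(at least one) = 1 - P(none)
P(none) = (1 - 1/16)^3 = (15/16)^3 = 3375/4096
P(at least one) = 1 - 3375/4096 = 721/4096

721/4096


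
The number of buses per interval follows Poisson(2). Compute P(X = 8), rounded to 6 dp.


P(X=8) = e^(-2) * 2^8 / 8!
≈ 0.1353352832 * 256 / 40320
≈ 0.000859

0.000859


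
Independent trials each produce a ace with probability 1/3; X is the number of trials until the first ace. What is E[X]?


For geometric (trials until first success), E[X] = 1/p = 1/(1/3) = 3

3


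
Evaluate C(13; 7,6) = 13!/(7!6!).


13! = 6227020800
Denominator: 7!=5040 * 6!=720
Coefficient = 6227020800 / 3628800 = 1716

1716


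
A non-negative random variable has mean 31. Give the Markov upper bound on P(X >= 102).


Markov: P(X >= a) <= E[X]/a
P(X >= 102) <= 31/102

31/102


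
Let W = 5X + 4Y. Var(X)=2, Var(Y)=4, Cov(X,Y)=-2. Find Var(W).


Var(5X + 4Y) = 5^2*Var(X) + 4^2*Var(Y) + 2*5*4*Cov(X,Y)
= 25*2 + 16*4 + 40*(-2)
= 50 + 64 - 80 = 34

34


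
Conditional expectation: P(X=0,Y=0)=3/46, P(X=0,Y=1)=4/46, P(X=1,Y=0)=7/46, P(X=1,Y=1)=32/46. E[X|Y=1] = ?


P(Y=1) = 36/46
E[X|Y=1] = (0*4 + 1*32)/36 = 32/36 = 8/9

8/9


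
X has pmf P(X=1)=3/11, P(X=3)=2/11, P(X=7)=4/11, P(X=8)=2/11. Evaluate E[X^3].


E[X^3] = sum(x^3 * P(x))
= 1*3/11 + 27*2/11 + 343*4/11 + 512*2/11
= 223

223


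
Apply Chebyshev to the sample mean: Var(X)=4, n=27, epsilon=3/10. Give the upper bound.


Var(Xbar) = Var(X)/n = 4/27
Chebyshev: P(|Xbar-mu| >= 3/10) <= Var(Xbar)/(3/10)^2 = (4/27)/(9/100) = 400/243
Bound exceeds 1, so trivial bound: 1

1


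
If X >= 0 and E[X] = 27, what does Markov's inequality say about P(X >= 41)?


Markov: P(X >= a) <= E[X]/a
P(X >= 41) <= 27/41

27/41


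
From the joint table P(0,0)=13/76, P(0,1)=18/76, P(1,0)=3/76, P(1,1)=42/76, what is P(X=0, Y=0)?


Read from table: P(X=0, Y=0) = 13/76

13/76


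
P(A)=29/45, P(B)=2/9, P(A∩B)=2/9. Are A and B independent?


P(A)*P(B) = 29/45*2/9 = 58/405
P(A∩B) = 2/9 != 58/405, so not independent

No, A and B are not independent


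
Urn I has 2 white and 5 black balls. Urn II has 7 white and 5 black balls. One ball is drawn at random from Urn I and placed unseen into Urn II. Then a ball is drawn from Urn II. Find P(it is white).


P(transfer white) = 2/7; P(transfer black) = 5/7
If white transferred: Urn II has 8 white of 13, so P(white|white moved) = 8/13
If black transferred: Urn II has 7 white of 13, so P(white|black moved) = 7/13
By total probability: P(white) = 2/7*8/13 + 5/7*7/13 = 51/91

51/91


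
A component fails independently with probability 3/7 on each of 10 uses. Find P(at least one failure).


P(at least one) = 1 - P(none)
P(none) = (1 - 3/7)^10 = (4/7)^10 = 1048576/282475249
P(at least one) = 1 - 1048576/282475249 = 281426673/282475249

281426673/282475249


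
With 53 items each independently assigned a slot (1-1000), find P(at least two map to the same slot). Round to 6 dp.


P(all different) = prod((1000-i)/1000 for i=0..52) = 0.245915
P(at least one match) = 1 - 0.245915 = 0.754085

0.754085


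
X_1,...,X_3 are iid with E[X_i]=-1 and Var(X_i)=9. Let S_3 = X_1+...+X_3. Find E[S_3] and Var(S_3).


E[S_n] = n*mu = 3*-1 = -3
Var(S_n) = n*sigma^2 = 3*9 = 27

E[S_3]=-3, Var(S_3)=27


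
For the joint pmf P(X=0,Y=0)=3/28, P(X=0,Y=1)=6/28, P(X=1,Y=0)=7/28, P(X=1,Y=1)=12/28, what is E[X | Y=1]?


P(Y=1) = 18/28
E[X|Y=1] = (0*6 + 1*12)/18 = 12/18 = 2/3

2/3


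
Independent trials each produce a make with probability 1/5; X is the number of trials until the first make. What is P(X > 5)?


P(X > 5) = P(first 5 trials all fail) = (1-p)^5 = (4/5)^5 = 1024/3125

1024/3125


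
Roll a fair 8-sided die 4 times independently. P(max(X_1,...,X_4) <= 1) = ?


P(max <= 1) = P(all X_i <= 1) = (P(X_1 <= 1))^4
= (1/8)^4 = 1/4096

1/4096


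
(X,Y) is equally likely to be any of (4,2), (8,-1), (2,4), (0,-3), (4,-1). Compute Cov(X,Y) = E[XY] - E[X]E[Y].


E[X]=18/5, E[Y]=1/5, E[XY]=4/5
Cov(X,Y) = E[XY] - E[X]E[Y] = 4/5 - 18/5*1/5 = 2/25

2/25


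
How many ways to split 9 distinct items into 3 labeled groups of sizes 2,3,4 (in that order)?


9! = 362880
Denominator: 2!=2 * 3!=6 * 4!=24
Coefficient = 362880 / 288 = 1260

1260


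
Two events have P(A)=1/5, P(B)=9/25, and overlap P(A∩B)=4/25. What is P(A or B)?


P(A∪B) = P(A) + P(B) - P(A∩B)
= 1/5 + 9/25 - 4/25 = 2/5

2/5


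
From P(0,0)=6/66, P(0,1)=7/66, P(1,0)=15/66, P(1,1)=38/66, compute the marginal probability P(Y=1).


P(Y=1) = P(0,1)+P(1,1) = 7/66 + 38/66 = 45/66 = 15/22

15/22


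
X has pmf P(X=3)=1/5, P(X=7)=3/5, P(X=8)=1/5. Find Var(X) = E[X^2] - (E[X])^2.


E[X] = 32/5, E[X^2] = 44
Var(X) = E[X^2] - (E[X])^2 = 44 - (32/5)^2 = 76/25

76/25


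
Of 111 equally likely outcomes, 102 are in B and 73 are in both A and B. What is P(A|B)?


P(A|B) = P(A∩B)/P(B) = (73/111)/(102/111) = 73/102

73/102


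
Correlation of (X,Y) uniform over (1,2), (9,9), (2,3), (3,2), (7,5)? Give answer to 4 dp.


Cov(X,Y) = 7.5200, Var(X) = 9.4400, Var(Y) = 6.9600
rho = Cov/(sqrt(VarX)*sqrt(VarY)) = 0.9277

0.9277


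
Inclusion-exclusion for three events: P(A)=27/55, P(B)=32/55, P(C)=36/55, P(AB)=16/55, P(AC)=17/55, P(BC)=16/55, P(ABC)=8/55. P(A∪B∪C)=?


P(A∪B∪C) = P(A)+P(B)+P(C) - P(AB)-P(AC)-P(BC) + P(ABC)
= 27/55+32/55+36/55 - 16/55-17/55-16/55 + 8/55
= 54/55

54/55


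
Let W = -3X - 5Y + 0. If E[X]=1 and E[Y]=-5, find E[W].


E[-3X - 5Y + 0] = -3*E[X] - 5*E[Y] + 0
= (-3)*(1) + (-5)*(-5) + (0)
= -3 + 25 + 0 = 22

22


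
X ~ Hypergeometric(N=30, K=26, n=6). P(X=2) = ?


P(X=2) = C(26,2)*C(4,4) / C(30,6)
= 325*1 / 593775
= 325/593775 = 1/1827

1/1827


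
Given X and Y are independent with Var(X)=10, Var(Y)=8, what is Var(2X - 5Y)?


Independence => Cov(X,Y)=0
Var(2X - 5Y) = 2^2*Var(X) + (-5)^2*Var(Y)
= 4*10 + 25*8 = 240

240


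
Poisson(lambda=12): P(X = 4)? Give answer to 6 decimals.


P(X=4) = e^(-12) * 12^4 / 4!
≈ 0.000006144212353 * 20736 / 24
≈ 0.005309

0.005309


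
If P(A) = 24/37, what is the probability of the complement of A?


P(A') = 1 - P(A) = 1 - 24/37 = 13/37

13/37


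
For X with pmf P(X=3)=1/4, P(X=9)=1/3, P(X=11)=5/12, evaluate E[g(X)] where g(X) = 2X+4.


E[2X+4] = sum(g(x)*P(x))
= 10*1/4 + 22*1/3 + 26*5/12
= 62/3

62/3


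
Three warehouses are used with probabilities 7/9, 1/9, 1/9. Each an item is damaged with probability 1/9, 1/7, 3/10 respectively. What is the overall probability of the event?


P(A) = P(A|B1)P(B1) + P(A|B2)P(B2) + P(A|B3)P(B3)
= 1/9*7/9 + 1/7*1/9 + 3/10*1/9
= 7/81 + 1/63 + 1/30 = 769/5670

769/5670


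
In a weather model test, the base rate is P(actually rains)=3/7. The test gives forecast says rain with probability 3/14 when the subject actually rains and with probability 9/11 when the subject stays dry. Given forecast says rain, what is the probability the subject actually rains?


P(A) = P(A|B)P(B) + P(A|B')P(B') = 3/14*3/7 + 9/11*4/7 = 603/1078
P(B|A) = P(A|B)P(B)/P(A) = (9/98)/(603/1078) = 11/67

11/67


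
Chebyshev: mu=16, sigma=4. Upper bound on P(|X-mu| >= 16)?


k = 16/4 = 4
Chebyshev: P(|X-mu| >= k*sigma) <= 1/k^2 = 1/4^2 = 1/16

1/16


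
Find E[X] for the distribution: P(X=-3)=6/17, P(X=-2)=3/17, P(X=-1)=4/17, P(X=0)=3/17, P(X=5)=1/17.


E[X] = sum(x * P(x))
= -3*6/17 - 2*3/17 - 1*4/17 + 0*3/17 + 5*1/17
= -23/17

-23/17


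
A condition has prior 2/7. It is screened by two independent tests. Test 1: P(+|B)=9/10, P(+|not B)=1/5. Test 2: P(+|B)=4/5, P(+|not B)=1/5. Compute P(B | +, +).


After test 1: P(+) = 9/10*2/7 + 1/5*5/7 = 2/5
P(B|+) = (9/35)/(2/5) = 9/14
After test 2 (use post1 as new prior): P(+) = 4/5*9/14 + 1/5*5/14 = 41/70
P(B|+,+) = (18/35)/(41/70) = 36/41

36/41


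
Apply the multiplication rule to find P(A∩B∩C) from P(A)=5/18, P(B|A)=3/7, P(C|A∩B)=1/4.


P(A∩B∩C) = P(A) * P(B|A) * P(C|A∩B)
= 5/18 * 3/7 * 1/4
= 5/42 * 1/4 = 5/168

5/168


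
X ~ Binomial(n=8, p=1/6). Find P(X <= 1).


P(X<=1) = P(X=0) + P(X=1)
= 390625/1679616 + 78125/209952
= 1015625/1679616

1015625/1679616


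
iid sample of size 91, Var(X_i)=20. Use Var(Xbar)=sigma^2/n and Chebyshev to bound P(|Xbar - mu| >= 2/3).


Var(Xbar) = Var(X)/n = 20/91
Chebyshev: P(|Xbar-mu| >= 2/3) <= Var(Xbar)/(2/3)^2 = (20/91)/(4/9) = 45/91

45/91


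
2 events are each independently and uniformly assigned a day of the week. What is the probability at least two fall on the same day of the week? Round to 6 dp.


P(all different) = prod((7-i)/7 for i=0..1) = 0.857143
P(at least one match) = 1 - 0.857143 = 0.142857

0.142857


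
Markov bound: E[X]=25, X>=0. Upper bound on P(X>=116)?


Markov: P(X >= a) <= E[X]/a
P(X >= 116) <= 25/116

25/116


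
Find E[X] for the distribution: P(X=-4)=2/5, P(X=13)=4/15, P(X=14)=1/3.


E[X] = sum(x * P(x))
= -4*2/5 + 13*4/15 + 14*1/3
= 98/15

98/15


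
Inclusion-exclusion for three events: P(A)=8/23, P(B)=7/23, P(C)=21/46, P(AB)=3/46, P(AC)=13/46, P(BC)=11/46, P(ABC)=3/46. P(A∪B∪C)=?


P(A∪B∪C) = P(A)+P(B)+P(C) - P(AB)-P(AC)-P(BC) + P(ABC)
= 8/23+7/23+21/46 - 3/46-13/46-11/46 + 3/46
= 27/46

27/46


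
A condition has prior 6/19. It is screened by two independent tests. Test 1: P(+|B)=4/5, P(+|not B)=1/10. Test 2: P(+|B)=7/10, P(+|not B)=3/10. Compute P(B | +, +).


After test 1: P(+) = 4/5*6/19 + 1/10*13/19 = 61/190
P(B|+) = (24/95)/(61/190) = 48/61
After test 2 (use post1 as new prior): P(+) = 7/10*48/61 + 3/10*13/61 = 75/122
P(B|+,+) = (168/305)/(75/122) = 112/125

112/125


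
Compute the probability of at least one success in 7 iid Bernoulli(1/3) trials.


P(at least one) = 1 - P(none)
P(none) = (1 - 1/3)^7 = (2/3)^7 = 128/2187
P(at least one) = 1 - 128/2187 = 2059/2187

2059/2187


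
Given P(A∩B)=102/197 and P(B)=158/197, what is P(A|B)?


P(A|B) = P(A∩B)/P(B) = (102/197)/(158/197) = 102/158 = 51/79

51/79


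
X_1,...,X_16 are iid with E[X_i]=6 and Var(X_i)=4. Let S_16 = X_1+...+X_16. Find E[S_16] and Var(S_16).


E[S_n] = n*mu = 16*6 = 96
Var(S_n) = n*sigma^2 = 16*4 = 64

E[S_16]=96, Var(S_16)=64


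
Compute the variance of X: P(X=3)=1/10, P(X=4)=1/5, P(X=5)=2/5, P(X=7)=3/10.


E[X] = 26/5, E[X^2] = 144/5
Var(X) = E[X^2] - (E[X])^2 = 144/5 - (26/5)^2 = 44/25

44/25


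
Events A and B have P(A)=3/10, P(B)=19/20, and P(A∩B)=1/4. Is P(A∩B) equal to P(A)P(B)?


P(A)*P(B) = 3/10*19/20 = 57/200
P(A∩B) = 1/4 != 57/200, so not independent

No, A and B are not independent


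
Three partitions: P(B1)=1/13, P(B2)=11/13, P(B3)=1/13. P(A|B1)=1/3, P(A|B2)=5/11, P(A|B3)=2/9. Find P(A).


P(A) = P(A|B1)P(B1) + P(A|B2)P(B2) + P(A|B3)P(B3)
= 1/3*1/13 + 5/11*11/13 + 2/9*1/13
= 1/39 + 5/13 + 2/117 = 50/117

50/117


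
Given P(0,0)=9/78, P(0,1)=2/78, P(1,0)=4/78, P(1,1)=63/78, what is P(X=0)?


P(X=0) = P(0,0)+P(0,1) = 9/78 + 2/78 = 11/78

11/78


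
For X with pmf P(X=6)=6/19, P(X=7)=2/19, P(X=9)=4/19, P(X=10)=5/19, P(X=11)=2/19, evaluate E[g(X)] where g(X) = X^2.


E[X^2] = sum(g(x)*P(x))
= 36*6/19 + 49*2/19 + 81*4/19 + 100*5/19 + 121*2/19
= 1380/19

1380/19


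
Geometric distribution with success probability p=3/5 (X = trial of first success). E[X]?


For geometric (trials until first success), E[X] = 1/p = 1/(3/5) = 5/3

5/3


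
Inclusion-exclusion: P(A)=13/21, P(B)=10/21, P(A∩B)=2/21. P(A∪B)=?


P(A∪B) = P(A) + P(B) - P(A∩B)
= 13/21 + 10/21 - 2/21 = 1

1


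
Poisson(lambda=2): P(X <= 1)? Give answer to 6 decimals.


P(X<=1) = e^(-2)*2^0/0! + e^(-2)*2^1/1!
≈ 0.1353352832 + 0.2706705665
= 0.4060058497
≈ 0.406006

0.406006


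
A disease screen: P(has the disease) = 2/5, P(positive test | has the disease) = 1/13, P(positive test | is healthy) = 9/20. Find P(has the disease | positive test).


P(A) = P(A|B)P(B) + P(A|B')P(B') = 1/13*2/5 + 9/20*3/5 = 391/1300
P(B|A) = P(A|B)P(B)/P(A) = (2/65)/(391/1300) = 40/391

40/391


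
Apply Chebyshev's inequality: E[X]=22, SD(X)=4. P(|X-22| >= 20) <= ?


k = 20/4 = 5
Chebyshev: P(|X-mu| >= k*sigma) <= 1/k^2 = 1/5^2 = 1/25

1/25


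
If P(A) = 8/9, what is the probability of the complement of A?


P(A') = 1 - P(A) = 1 - 8/9 = 1/9

1/9


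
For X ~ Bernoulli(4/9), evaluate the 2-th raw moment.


For Bernoulli: X in {0,1}
E[X^2] = 0^2*(1-4/9) + 1^2*4/9 = 4/9

4/9


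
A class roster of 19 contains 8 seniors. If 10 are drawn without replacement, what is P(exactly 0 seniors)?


P(X=0) = C(8,0)*C(11,10) / C(19,10)
= 1*11 / 92378
= 11/92378 = 1/8398

1/8398


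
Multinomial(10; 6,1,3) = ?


10! = 3628800
Denominator: 6!=720 * 1!=1 * 3!=6
Coefficient = 3628800 / 4320 = 840

840


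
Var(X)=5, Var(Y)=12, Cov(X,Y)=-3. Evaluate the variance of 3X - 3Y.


Var(3X - 3Y) = 3^2*Var(X) + (-3)^2*Var(Y) + 2*3*(-3)*Cov(X,Y)
= 9*5 + 9*12 - 18*(-3)
= 45 + 108 + 54 = 207

207


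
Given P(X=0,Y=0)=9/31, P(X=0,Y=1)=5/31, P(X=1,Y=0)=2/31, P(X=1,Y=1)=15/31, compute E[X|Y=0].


P(Y=0) = 11/31
E[X|Y=0] = (0*9 + 1*2)/11 = 2/11

2/11


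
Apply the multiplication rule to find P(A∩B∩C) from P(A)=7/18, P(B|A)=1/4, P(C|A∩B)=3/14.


P(A∩B∩C) = P(A) * P(B|A) * P(C|A∩B)
= 7/18 * 1/4 * 3/14
= 7/72 * 3/14 = 1/48

1/48


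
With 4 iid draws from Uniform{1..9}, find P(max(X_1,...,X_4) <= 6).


P(max <= 6) = P(all X_i <= 6) = (P(X_1 <= 6))^4
= (6/9)^4 = (2/3)^4 = 16/81

16/81


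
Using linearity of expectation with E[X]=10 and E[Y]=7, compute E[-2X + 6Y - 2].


E[-2X + 6Y - 2] = -2*E[X] + 6*E[Y] - 2
= (-2)*(10) + (6)*(7) + (-2)
= -20 + 42 - 2 = 20

20


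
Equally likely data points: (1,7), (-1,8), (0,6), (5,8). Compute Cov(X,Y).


E[X]=5/4, E[Y]=29/4, E[XY]=39/4
Cov(X,Y) = E[XY] - E[X]E[Y] = 39/4 - 5/4*29/4 = 11/16

11/16


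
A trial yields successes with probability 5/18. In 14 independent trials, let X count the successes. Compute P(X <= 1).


P(X<=1) = P(X=0) + P(X=1)
= 3937376385699289/374813367582081024 + 10600628730728855/187406683791040512
= 25138633847156999/374813367582081024

25138633847156999/374813367582081024


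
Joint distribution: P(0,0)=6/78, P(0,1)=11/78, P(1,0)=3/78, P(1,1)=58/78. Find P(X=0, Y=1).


Read from table: P(X=0, Y=1) = 11/78

11/78


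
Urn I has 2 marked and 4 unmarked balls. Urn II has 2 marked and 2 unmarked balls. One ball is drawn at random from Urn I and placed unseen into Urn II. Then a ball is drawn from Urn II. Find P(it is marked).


P(transfer marked) = 2/6 = 1/3; P(transfer unmarked) = 2/3
If marked transferred: Urn II has 3 marked of 5, so P(marked|marked moved) = 3/5
If unmarked transferred: Urn II has 2 marked of 5, so P(marked|unmarked moved) = 2/5
By total probability: P(marked) = 1/3*3/5 + 2/3*2/5 = 7/15

7/15


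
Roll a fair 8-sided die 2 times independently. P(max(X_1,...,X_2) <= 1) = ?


P(max <= 1) = P(all X_i <= 1) = (P(X_1 <= 1))^2
= (1/8)^2 = 1/64

1/64


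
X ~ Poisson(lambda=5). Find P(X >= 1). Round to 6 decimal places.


P(X>=1) = 1 - P(X<=0) = 1 - (e^(-5)*5^0/0!)
≈ 1 - 0.0067379470 = 0.9932620530
≈ 0.993262

0.993262


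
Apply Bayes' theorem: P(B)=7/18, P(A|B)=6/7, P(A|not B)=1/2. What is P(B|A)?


P(A) = P(A|B)P(B) + P(A|B')P(B') = 6/7*7/18 + 1/2*11/18 = 23/36
P(B|A) = P(A|B)P(B)/P(A) = (1/3)/(23/36) = 12/23

12/23


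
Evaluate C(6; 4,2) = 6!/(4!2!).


6! = 720
Denominator: 4!=24 * 2!=2
Coefficient = 720 / 48 = 15

15


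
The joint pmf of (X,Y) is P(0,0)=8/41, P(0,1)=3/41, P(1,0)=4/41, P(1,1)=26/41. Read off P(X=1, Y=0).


Read from table: P(X=1, Y=0) = 4/41

4/41


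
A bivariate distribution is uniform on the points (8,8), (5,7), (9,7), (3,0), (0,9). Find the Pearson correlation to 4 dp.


Cov(X,Y) = 1.4000, Var(X) = 10.8000, Var(Y) = 10.1600
rho = Cov/(sqrt(VarX)*sqrt(VarY)) = 0.1337

0.1337


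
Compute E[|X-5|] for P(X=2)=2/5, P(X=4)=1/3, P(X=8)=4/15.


E[|X-5|] = sum(g(x)*P(x))
= 3*2/5 + 1*1/3 + 3*4/15
= 7/3

7/3


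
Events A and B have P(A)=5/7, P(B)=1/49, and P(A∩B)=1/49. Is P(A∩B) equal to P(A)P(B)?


P(A)*P(B) = 5/7*1/49 = 5/343
P(A∩B) = 1/49 != 5/343, so not independent

No, A and B are not independent


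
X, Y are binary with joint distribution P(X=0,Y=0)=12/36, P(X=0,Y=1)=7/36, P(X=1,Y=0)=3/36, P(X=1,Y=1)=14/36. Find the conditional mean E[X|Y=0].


P(Y=0) = 15/36
E[X|Y=0] = (0*12 + 1*3)/15 = 3/15 = 1/5

1/5


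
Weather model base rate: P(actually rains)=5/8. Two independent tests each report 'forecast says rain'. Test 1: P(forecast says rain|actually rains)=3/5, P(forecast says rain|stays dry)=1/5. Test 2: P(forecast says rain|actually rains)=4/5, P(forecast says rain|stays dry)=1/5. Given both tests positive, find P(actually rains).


After test 1: P(+) = 3/5*5/8 + 1/5*3/8 = 9/20
P(B|+) = (3/8)/(9/20) = 5/6
After test 2 (use post1 as new prior): P(+) = 4/5*5/6 + 1/5*1/6 = 7/10
P(B|+,+) = (2/3)/(7/10) = 20/21

20/21


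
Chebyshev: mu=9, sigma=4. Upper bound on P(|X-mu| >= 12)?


k = 12/4 = 3
Chebyshev: P(|X-mu| >= k*sigma) <= 1/k^2 = 1/3^2 = 1/9

1/9


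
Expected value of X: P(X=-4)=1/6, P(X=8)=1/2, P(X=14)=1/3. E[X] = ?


E[X] = sum(x * P(x))
= -4*1/6 + 8*1/2 + 14*1/3
= 8

8


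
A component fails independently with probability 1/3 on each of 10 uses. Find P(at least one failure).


P(at least one) = 1 - P(none)
P(none) = (1 - 1/3)^10 = (2/3)^10 = 1024/59049
P(at least one) = 1 - 1024/59049 = 58025/59049

58025/59049


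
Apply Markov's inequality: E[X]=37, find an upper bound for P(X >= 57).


Markov: P(X >= a) <= E[X]/a
P(X >= 57) <= 37/57

37/57


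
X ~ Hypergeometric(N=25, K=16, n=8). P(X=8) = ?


P(X=8) = C(16,8)*C(9,0) / C(25,8)
= 12870*1 / 1081575
= 12870/1081575 = 26/2185

26/2185


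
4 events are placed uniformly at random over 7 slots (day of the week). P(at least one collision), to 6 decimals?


P(all different) = prod((7-i)/7 for i=0..3) = 0.349854
P(at least one match) = 1 - 0.349854 = 0.650146

0.650146


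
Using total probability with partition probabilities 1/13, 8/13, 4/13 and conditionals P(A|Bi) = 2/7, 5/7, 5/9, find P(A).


P(A) = P(A|B1)P(B1) + P(A|B2)P(B2) + P(A|B3)P(B3)
= 2/7*1/13 + 5/7*8/13 + 5/9*4/13
= 2/91 + 40/91 + 20/117 = 74/117

74/117


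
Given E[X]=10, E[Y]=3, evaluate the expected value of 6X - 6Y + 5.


E[6X - 6Y + 5] = 6*E[X] - 6*E[Y] + 5
= (6)*(10) + (-6)*(3) + (5)
= 60 - 18 + 5 = 47

47


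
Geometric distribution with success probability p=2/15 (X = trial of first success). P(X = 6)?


P(X=6) = (1-p)^5 * p = (13/15)^5 * 2/15
= 371293/759375 * 2/15 = 742586/11390625

742586/11390625


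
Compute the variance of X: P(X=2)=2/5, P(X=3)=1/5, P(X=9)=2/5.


E[X] = 5, E[X^2] = 179/5
Var(X) = E[X^2] - (E[X])^2 = 179/5 - (5)^2 = 54/5

54/5


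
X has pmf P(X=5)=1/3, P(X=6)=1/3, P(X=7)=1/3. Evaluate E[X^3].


E[X^3] = sum(x^3 * P(x))
= 125*1/3 + 216*1/3 + 343*1/3
= 228

228


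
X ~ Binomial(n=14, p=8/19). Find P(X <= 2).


P(X<=2) = P(X=0) + P(X=1) + P(X=2)
= 379749833583241/799006685782884121 + 3866543760120272/799006685782884121 + 18278206866023104/799006685782884121
= 22524500459726617/799006685782884121

22524500459726617/799006685782884121


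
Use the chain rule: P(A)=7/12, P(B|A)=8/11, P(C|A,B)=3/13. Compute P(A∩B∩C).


P(A∩B∩C) = P(A) * P(B|A) * P(C|A∩B)
= 7/12 * 8/11 * 3/13
= 14/33 * 3/13 = 14/143

14/143


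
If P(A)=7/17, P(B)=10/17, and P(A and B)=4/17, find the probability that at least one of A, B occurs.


P(A∪B) = P(A) + P(B) - P(A∩B)
= 7/17 + 10/17 - 4/17 = 13/17

13/17


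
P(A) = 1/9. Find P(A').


P(A') = 1 - P(A) = 1 - 1/9 = 8/9

8/9


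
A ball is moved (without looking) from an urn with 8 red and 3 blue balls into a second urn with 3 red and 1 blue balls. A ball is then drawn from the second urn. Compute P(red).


P(transfer red) = 8/11; P(transfer blue) = 3/11
If red transferred: Urn II has 4 red of 5, so P(red|red moved) = 4/5
If blue transferred: Urn II has 3 red of 5, so P(red|blue moved) = 3/5
By total probability: P(red) = 8/11*4/5 + 3/11*3/5 = 41/55

41/55
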